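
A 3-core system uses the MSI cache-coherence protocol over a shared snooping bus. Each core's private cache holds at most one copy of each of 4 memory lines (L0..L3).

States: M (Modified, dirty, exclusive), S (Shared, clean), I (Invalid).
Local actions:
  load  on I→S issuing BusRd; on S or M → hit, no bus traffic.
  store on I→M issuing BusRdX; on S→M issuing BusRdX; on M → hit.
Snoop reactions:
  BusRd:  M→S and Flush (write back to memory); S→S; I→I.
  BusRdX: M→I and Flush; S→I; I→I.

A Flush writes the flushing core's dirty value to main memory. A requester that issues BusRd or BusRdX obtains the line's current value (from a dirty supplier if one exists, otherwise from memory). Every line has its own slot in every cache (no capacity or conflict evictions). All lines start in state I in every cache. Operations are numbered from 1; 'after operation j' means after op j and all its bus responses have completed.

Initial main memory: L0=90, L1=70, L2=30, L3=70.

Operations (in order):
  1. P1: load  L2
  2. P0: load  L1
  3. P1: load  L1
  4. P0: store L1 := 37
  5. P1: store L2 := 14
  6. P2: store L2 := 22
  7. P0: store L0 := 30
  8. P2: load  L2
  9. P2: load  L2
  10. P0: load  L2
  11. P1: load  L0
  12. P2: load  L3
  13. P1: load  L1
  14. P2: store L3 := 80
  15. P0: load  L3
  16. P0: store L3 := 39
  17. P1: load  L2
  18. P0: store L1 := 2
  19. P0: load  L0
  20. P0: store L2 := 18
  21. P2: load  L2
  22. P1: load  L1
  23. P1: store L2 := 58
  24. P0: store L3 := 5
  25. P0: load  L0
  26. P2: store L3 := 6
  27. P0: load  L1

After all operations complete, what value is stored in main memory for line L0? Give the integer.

memory[L0] = 30

  op1 P1: load  L2 → I/S/I on L2; bus BusRd; mem=30
  op2 P0: load  L1 → S/I/I on L1; bus BusRd; mem=70
  op3 P1: load  L1 → S/S/I on L1; bus BusRd; mem=70
  op4 P0: store L1 := 37 → M/I/I on L1; bus BusRdX; mem=70
  op5 P1: store L2 := 14 → I/M/I on L2; bus BusRdX; mem=30
  op6 P2: store L2 := 22 → I/I/M on L2; bus BusRdX Flush; mem=14
  op7 P0: store L0 := 30 → M/I/I on L0; bus BusRdX; mem=90
  op8 P2: load  L2 → I/I/M on L2; bus (none); mem=14
  op9 P2: load  L2 → I/I/M on L2; bus (none); mem=14
  op10 P0: load  L2 → S/I/S on L2; bus BusRd Flush; mem=22
  op11 P1: load  L0 → S/S/I on L0; bus BusRd Flush; mem=30
  op12 P2: load  L3 → I/I/S on L3; bus BusRd; mem=70
  op13 P1: load  L1 → S/S/I on L1; bus BusRd Flush; mem=37
  op14 P2: store L3 := 80 → I/I/M on L3; bus BusRdX; mem=70
  op15 P0: load  L3 → S/I/S on L3; bus BusRd Flush; mem=80
  op16 P0: store L3 := 39 → M/I/I on L3; bus BusRdX; mem=80
  op17 P1: load  L2 → S/S/S on L2; bus BusRd; mem=22
  op18 P0: store L1 := 2 → M/I/I on L1; bus BusRdX; mem=37
  op19 P0: load  L0 → S/S/I on L0; bus (none); mem=30
  op20 P0: store L2 := 18 → M/I/I on L2; bus BusRdX; mem=22
  op21 P2: load  L2 → S/I/S on L2; bus BusRd Flush; mem=18
  op22 P1: load  L1 → S/S/I on L1; bus BusRd Flush; mem=2
  op23 P1: store L2 := 58 → I/M/I on L2; bus BusRdX; mem=18
  op24 P0: store L3 := 5 → M/I/I on L3; bus (none); mem=80
  op25 P0: load  L0 → S/S/I on L0; bus (none); mem=30
  op26 P2: store L3 := 6 → I/I/M on L3; bus BusRdX Flush; mem=5
  op27 P0: load  L1 → S/S/I on L1; bus (none); mem=2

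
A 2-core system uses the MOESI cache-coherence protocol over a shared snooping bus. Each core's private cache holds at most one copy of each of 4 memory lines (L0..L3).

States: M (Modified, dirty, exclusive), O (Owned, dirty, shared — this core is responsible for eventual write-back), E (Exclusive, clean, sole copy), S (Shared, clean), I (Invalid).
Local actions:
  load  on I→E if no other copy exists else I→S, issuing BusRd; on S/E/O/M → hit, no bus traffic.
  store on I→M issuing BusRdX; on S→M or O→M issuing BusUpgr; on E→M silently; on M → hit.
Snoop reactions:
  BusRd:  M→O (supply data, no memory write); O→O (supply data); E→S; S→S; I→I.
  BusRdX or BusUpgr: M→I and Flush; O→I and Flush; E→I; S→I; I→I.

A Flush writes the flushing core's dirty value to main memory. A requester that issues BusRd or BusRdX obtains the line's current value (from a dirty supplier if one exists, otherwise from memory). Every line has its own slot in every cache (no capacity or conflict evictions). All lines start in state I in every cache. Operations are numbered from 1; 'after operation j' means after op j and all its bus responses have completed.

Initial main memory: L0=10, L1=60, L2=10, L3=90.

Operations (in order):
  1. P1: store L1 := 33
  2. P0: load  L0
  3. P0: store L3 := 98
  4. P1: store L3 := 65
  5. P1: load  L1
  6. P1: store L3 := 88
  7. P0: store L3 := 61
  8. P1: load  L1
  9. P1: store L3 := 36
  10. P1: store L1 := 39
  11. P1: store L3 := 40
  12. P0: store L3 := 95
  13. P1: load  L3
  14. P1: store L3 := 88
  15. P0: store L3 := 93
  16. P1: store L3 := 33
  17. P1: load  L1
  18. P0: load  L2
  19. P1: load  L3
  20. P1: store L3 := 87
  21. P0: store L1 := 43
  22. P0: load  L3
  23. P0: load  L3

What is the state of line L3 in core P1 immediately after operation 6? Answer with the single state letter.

[1] P1: store L1 := 33 | P0:I, P1:M(33) | bus: BusRdX
[2] P0: load  L0 | P0:E(10), P1:I | bus: BusRd
[3] P0: store L3 := 98 | P0:M(98), P1:I | bus: BusRdX
[4] P1: store L3 := 65 | P0:I, P1:M(65) | bus: BusRdX,Flush
[5] P1: load  L1 | P0:I, P1:M(33) | bus: none
[6] P1: store L3 := 88 | P0:I, P1:M(88) | bus: none
[7] P0: store L3 := 61 | P0:M(61), P1:I | bus: BusRdX,Flush
[8] P1: load  L1 | P0:I, P1:M(33) | bus: none
[9] P1: store L3 := 36 | P0:I, P1:M(36) | bus: BusRdX,Flush
[10] P1: store L1 := 39 | P0:I, P1:M(39) | bus: none
[11] P1: store L3 := 40 | P0:I, P1:M(40) | bus: none
[12] P0: store L3 := 95 | P0:M(95), P1:I | bus: BusRdX,Flush
[13] P1: load  L3 | P0:O(95), P1:S(95) | bus: BusRd
[14] P1: store L3 := 88 | P0:I, P1:M(88) | bus: BusUpgr,Flush
[15] P0: store L3 := 93 | P0:M(93), P1:I | bus: BusRdX,Flush
[16] P1: store L3 := 33 | P0:I, P1:M(33) | bus: BusRdX,Flush
[17] P1: load  L1 | P0:I, P1:M(39) | bus: none
[18] P0: load  L2 | P0:E(10), P1:I | bus: BusRd
[19] P1: load  L3 | P0:I, P1:M(33) | bus: none
[20] P1: store L3 := 87 | P0:I, P1:M(87) | bus: none
[21] P0: store L1 := 43 | P0:M(43), P1:I | bus: BusRdX,Flush
[22] P0: load  L3 | P0:S(87), P1:O(87) | bus: BusRd
[23] P0: load  L3 | P0:S(87), P1:O(87) | bus: none

state = M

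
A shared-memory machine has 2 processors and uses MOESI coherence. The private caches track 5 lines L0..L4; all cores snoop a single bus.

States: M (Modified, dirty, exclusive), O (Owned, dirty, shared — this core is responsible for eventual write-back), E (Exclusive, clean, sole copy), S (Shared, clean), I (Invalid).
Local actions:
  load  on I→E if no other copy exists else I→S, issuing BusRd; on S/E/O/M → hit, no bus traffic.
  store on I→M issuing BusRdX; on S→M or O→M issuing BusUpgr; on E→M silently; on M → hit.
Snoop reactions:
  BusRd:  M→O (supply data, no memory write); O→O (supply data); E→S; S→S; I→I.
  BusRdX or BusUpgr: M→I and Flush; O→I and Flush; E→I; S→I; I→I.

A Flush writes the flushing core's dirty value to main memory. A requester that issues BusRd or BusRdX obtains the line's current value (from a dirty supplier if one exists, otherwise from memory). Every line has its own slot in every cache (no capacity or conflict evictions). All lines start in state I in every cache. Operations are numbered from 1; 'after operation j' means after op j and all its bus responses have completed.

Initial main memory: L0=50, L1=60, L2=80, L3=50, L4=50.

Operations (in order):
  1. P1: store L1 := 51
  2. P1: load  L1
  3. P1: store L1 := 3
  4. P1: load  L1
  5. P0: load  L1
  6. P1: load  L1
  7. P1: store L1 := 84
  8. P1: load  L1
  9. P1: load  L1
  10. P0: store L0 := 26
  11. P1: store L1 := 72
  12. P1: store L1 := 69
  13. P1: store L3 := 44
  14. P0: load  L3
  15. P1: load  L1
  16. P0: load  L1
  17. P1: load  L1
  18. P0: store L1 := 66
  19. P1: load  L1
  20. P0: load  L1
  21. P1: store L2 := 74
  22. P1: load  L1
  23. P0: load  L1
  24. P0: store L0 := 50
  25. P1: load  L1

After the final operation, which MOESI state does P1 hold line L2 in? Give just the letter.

step 1: P1: store L1 := 51  ⟶  IM  (L1)  txn=BusRdX  M[L1]=60
step 2: P1: load  L1  ⟶  IM  (L1)  txn=∅  M[L1]=60
step 3: P1: store L1 := 3  ⟶  IM  (L1)  txn=∅  M[L1]=60
step 4: P1: load  L1  ⟶  IM  (L1)  txn=∅  M[L1]=60
step 5: P0: load  L1  ⟶  SO  (L1)  txn=BusRd  M[L1]=60
step 6: P1: load  L1  ⟶  SO  (L1)  txn=∅  M[L1]=60
step 7: P1: store L1 := 84  ⟶  IM  (L1)  txn=BusUpgr  M[L1]=60
step 8: P1: load  L1  ⟶  IM  (L1)  txn=∅  M[L1]=60
step 9: P1: load  L1  ⟶  IM  (L1)  txn=∅  M[L1]=60
step 10: P0: store L0 := 26  ⟶  MI  (L0)  txn=BusRdX  M[L0]=50
step 11: P1: store L1 := 72  ⟶  IM  (L1)  txn=∅  M[L1]=60
step 12: P1: store L1 := 69  ⟶  IM  (L1)  txn=∅  M[L1]=60
step 13: P1: store L3 := 44  ⟶  IM  (L3)  txn=BusRdX  M[L3]=50
step 14: P0: load  L3  ⟶  SO  (L3)  txn=BusRd  M[L3]=50
step 15: P1: load  L1  ⟶  IM  (L1)  txn=∅  M[L1]=60
step 16: P0: load  L1  ⟶  SO  (L1)  txn=BusRd  M[L1]=60
step 17: P1: load  L1  ⟶  SO  (L1)  txn=∅  M[L1]=60
step 18: P0: store L1 := 66  ⟶  MI  (L1)  txn=BusUpgr+Flush  M[L1]=69
step 19: P1: load  L1  ⟶  OS  (L1)  txn=BusRd  M[L1]=69
step 20: P0: load  L1  ⟶  OS  (L1)  txn=∅  M[L1]=69
step 21: P1: store L2 := 74  ⟶  IM  (L2)  txn=BusRdX  M[L2]=80
step 22: P1: load  L1  ⟶  OS  (L1)  txn=∅  M[L1]=69
step 23: P0: load  L1  ⟶  OS  (L1)  txn=∅  M[L1]=69
step 24: P0: store L0 := 50  ⟶  MI  (L0)  txn=∅  M[L0]=50
step 25: P1: load  L1  ⟶  OS  (L1)  txn=∅  M[L1]=69

state = M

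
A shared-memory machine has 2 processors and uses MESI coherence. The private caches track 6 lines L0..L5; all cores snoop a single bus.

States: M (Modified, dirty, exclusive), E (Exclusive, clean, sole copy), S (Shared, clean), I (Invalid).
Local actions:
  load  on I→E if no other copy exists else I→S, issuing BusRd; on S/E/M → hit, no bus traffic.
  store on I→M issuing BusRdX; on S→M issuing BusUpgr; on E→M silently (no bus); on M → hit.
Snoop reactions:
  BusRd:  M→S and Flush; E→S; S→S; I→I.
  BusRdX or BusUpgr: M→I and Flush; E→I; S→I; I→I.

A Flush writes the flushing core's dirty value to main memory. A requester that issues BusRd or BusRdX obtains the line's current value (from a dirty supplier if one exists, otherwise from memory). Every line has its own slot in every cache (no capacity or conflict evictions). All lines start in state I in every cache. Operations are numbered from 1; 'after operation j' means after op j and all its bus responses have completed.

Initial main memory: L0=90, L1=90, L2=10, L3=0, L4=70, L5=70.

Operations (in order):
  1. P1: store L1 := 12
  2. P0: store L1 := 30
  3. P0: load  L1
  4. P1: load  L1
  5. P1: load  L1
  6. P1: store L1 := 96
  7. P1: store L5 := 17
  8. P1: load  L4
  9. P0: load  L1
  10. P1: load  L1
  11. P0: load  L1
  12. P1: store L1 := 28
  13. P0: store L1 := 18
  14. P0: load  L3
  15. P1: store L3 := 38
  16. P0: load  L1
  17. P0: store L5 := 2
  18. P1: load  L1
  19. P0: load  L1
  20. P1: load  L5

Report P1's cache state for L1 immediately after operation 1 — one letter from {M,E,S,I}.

state = M

  op1 P1: store L1 := 12 → I/M on L1; bus BusRdX; mem=90
  op2 P0: store L1 := 30 → M/I on L1; bus BusRdX Flush; mem=12
  op3 P0: load  L1 → M/I on L1; bus (none); mem=12
  op4 P1: load  L1 → S/S on L1; bus BusRd Flush; mem=30
  op5 P1: load  L1 → S/S on L1; bus (none); mem=30
  op6 P1: store L1 := 96 → I/M on L1; bus BusUpgr; mem=30
  op7 P1: store L5 := 17 → I/M on L5; bus BusRdX; mem=70
  op8 P1: load  L4 → I/E on L4; bus BusRd; mem=70
  op9 P0: load  L1 → S/S on L1; bus BusRd Flush; mem=96
  op10 P1: load  L1 → S/S on L1; bus (none); mem=96
  op11 P0: load  L1 → S/S on L1; bus (none); mem=96
  op12 P1: store L1 := 28 → I/M on L1; bus BusUpgr; mem=96
  op13 P0: store L1 := 18 → M/I on L1; bus BusRdX Flush; mem=28
  op14 P0: load  L3 → E/I on L3; bus BusRd; mem=0
  op15 P1: store L3 := 38 → I/M on L3; bus BusRdX; mem=0
  op16 P0: load  L1 → M/I on L1; bus (none); mem=28
  op17 P0: store L5 := 2 → M/I on L5; bus BusRdX Flush; mem=17
  op18 P1: load  L1 → S/S on L1; bus BusRd Flush; mem=18
  op19 P0: load  L1 → S/S on L1; bus (none); mem=18
  op20 P1: load  L5 → S/S on L5; bus BusRd Flush; mem=2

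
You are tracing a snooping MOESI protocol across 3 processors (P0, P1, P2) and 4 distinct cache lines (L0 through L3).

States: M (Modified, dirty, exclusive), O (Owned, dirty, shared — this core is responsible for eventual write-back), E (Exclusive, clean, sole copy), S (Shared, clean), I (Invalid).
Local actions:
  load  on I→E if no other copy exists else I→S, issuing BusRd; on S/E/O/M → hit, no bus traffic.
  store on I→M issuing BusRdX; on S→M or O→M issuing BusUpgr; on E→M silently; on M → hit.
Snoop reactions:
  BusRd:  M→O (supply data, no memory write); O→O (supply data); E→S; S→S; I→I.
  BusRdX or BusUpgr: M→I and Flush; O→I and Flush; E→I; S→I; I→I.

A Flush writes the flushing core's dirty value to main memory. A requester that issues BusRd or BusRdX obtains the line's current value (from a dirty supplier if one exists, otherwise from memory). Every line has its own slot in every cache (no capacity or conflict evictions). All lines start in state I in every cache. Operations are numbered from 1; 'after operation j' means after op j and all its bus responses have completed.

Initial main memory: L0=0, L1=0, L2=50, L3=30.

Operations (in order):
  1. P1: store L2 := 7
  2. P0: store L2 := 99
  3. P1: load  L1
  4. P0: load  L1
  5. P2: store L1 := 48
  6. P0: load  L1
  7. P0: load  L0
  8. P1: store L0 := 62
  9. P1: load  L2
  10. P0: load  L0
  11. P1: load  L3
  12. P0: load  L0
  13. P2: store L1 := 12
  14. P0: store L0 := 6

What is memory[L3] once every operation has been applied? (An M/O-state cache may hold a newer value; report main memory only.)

memory[L3] = 30

1. P1: store L2 := 7  bus=[BusRdX]  L2: P0=I P1=M P2=I  mem[L2]=50
2. P0: store L2 := 99  bus=[BusRdX,Flush]  L2: P0=M P1=I P2=I  mem[L2]=7
3. P1: load  L1  bus=[BusRd]  L1: P0=I P1=E P2=I  mem[L1]=0
4. P0: load  L1  bus=[BusRd]  L1: P0=S P1=S P2=I  mem[L1]=0
5. P2: store L1 := 48  bus=[BusRdX]  L1: P0=I P1=I P2=M  mem[L1]=0
6. P0: load  L1  bus=[BusRd]  L1: P0=S P1=I P2=O  mem[L1]=0
7. P0: load  L0  bus=[BusRd]  L0: P0=E P1=I P2=I  mem[L0]=0
8. P1: store L0 := 62  bus=[BusRdX]  L0: P0=I P1=M P2=I  mem[L0]=0
9. P1: load  L2  bus=[BusRd]  L2: P0=O P1=S P2=I  mem[L2]=7
10. P0: load  L0  bus=[BusRd]  L0: P0=S P1=O P2=I  mem[L0]=0
11. P1: load  L3  bus=[BusRd]  L3: P0=I P1=E P2=I  mem[L3]=30
12. P0: load  L0  bus=[-]  L0: P0=S P1=O P2=I  mem[L0]=0
13. P2: store L1 := 12  bus=[BusUpgr]  L1: P0=I P1=I P2=M  mem[L1]=0
14. P0: store L0 := 6  bus=[BusUpgr,Flush]  L0: P0=M P1=I P2=I  mem[L0]=62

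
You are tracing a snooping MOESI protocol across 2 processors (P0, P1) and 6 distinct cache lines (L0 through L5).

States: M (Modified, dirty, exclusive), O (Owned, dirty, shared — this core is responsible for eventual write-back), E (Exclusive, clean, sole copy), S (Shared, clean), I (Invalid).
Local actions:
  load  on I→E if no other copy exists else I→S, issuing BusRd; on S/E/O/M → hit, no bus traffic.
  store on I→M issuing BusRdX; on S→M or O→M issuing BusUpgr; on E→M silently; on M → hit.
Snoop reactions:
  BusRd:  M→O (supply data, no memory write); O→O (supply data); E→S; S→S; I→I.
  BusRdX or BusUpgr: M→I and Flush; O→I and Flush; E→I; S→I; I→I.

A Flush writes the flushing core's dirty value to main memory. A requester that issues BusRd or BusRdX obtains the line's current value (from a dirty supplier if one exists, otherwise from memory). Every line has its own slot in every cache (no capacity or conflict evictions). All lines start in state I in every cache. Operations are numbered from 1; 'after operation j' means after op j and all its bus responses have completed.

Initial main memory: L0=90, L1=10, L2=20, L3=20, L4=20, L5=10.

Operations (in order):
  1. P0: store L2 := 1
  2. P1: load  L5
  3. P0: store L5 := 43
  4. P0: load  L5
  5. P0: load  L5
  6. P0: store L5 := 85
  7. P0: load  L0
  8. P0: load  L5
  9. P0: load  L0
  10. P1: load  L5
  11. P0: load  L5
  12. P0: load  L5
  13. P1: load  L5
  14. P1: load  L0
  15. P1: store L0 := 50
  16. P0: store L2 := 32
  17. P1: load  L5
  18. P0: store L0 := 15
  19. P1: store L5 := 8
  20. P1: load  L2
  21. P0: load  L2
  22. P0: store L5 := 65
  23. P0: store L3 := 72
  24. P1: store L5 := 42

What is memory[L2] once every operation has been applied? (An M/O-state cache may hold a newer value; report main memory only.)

memory[L2] = 20

step 1: P0: store L2 := 1  ⟶  MI  (L2)  txn=BusRdX  M[L2]=20
step 2: P1: load  L5  ⟶  IE  (L5)  txn=BusRd  M[L5]=10
step 3: P0: store L5 := 43  ⟶  MI  (L5)  txn=BusRdX  M[L5]=10
step 4: P0: load  L5  ⟶  MI  (L5)  txn=∅  M[L5]=10
step 5: P0: load  L5  ⟶  MI  (L5)  txn=∅  M[L5]=10
step 6: P0: store L5 := 85  ⟶  MI  (L5)  txn=∅  M[L5]=10
step 7: P0: load  L0  ⟶  EI  (L0)  txn=BusRd  M[L0]=90
step 8: P0: load  L5  ⟶  MI  (L5)  txn=∅  M[L5]=10
step 9: P0: load  L0  ⟶  EI  (L0)  txn=∅  M[L0]=90
step 10: P1: load  L5  ⟶  OS  (L5)  txn=BusRd  M[L5]=10
step 11: P0: load  L5  ⟶  OS  (L5)  txn=∅  M[L5]=10
step 12: P0: load  L5  ⟶  OS  (L5)  txn=∅  M[L5]=10
step 13: P1: load  L5  ⟶  OS  (L5)  txn=∅  M[L5]=10
step 14: P1: load  L0  ⟶  SS  (L0)  txn=BusRd  M[L0]=90
step 15: P1: store L0 := 50  ⟶  IM  (L0)  txn=BusUpgr  M[L0]=90
step 16: P0: store L2 := 32  ⟶  MI  (L2)  txn=∅  M[L2]=20
step 17: P1: load  L5  ⟶  OS  (L5)  txn=∅  M[L5]=10
step 18: P0: store L0 := 15  ⟶  MI  (L0)  txn=BusRdX+Flush  M[L0]=50
step 19: P1: store L5 := 8  ⟶  IM  (L5)  txn=BusUpgr+Flush  M[L5]=85
step 20: P1: load  L2  ⟶  OS  (L2)  txn=BusRd  M[L2]=20
step 21: P0: load  L2  ⟶  OS  (L2)  txn=∅  M[L2]=20
step 22: P0: store L5 := 65  ⟶  MI  (L5)  txn=BusRdX+Flush  M[L5]=8
step 23: P0: store L3 := 72  ⟶  MI  (L3)  txn=BusRdX  M[L3]=20
step 24: P1: store L5 := 42  ⟶  IM  (L5)  txn=BusRdX+Flush  M[L5]=65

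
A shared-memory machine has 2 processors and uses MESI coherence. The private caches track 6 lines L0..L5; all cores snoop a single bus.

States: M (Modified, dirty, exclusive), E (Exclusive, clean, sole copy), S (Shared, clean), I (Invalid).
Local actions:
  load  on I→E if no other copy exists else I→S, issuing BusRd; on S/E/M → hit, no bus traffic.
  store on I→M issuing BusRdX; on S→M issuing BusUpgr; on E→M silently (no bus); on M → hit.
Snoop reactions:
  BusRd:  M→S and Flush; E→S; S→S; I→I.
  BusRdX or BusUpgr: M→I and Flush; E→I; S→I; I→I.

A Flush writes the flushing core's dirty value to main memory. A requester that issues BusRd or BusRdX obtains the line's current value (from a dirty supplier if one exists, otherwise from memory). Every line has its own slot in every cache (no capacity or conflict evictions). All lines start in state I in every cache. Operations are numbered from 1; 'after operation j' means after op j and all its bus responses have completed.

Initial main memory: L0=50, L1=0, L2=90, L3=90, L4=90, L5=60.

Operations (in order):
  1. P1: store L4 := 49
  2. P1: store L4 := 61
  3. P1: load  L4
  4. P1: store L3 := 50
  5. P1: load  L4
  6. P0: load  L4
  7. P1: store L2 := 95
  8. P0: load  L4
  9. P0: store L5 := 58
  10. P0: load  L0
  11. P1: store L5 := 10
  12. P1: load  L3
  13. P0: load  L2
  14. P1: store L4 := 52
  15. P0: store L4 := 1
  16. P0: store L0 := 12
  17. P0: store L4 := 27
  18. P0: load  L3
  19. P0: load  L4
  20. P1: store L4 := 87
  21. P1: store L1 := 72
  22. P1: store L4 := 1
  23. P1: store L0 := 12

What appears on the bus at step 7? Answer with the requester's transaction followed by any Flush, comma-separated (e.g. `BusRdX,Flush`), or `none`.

bus = BusRdX

  op1 P1: store L4 := 49 → I/M on L4; bus BusRdX; mem=90
  op2 P1: store L4 := 61 → I/M on L4; bus (none); mem=90
  op3 P1: load  L4 → I/M on L4; bus (none); mem=90
  op4 P1: store L3 := 50 → I/M on L3; bus BusRdX; mem=90
  op5 P1: load  L4 → I/M on L4; bus (none); mem=90
  op6 P0: load  L4 → S/S on L4; bus BusRd Flush; mem=61
  op7 P1: store L2 := 95 → I/M on L2; bus BusRdX; mem=90
  op8 P0: load  L4 → S/S on L4; bus (none); mem=61
  op9 P0: store L5 := 58 → M/I on L5; bus BusRdX; mem=60
  op10 P0: load  L0 → E/I on L0; bus BusRd; mem=50
  op11 P1: store L5 := 10 → I/M on L5; bus BusRdX Flush; mem=58
  op12 P1: load  L3 → I/M on L3; bus (none); mem=90
  op13 P0: load  L2 → S/S on L2; bus BusRd Flush; mem=95
  op14 P1: store L4 := 52 → I/M on L4; bus BusUpgr; mem=61
  op15 P0: store L4 := 1 → M/I on L4; bus BusRdX Flush; mem=52
  op16 P0: store L0 := 12 → M/I on L0; bus (none); mem=50
  op17 P0: store L4 := 27 → M/I on L4; bus (none); mem=52
  op18 P0: load  L3 → S/S on L3; bus BusRd Flush; mem=50
  op19 P0: load  L4 → M/I on L4; bus (none); mem=52
  op20 P1: store L4 := 87 → I/M on L4; bus BusRdX Flush; mem=27
  op21 P1: store L1 := 72 → I/M on L1; bus BusRdX; mem=0
  op22 P1: store L4 := 1 → I/M on L4; bus (none); mem=27
  op23 P1: store L0 := 12 → I/M on L0; bus BusRdX Flush; mem=12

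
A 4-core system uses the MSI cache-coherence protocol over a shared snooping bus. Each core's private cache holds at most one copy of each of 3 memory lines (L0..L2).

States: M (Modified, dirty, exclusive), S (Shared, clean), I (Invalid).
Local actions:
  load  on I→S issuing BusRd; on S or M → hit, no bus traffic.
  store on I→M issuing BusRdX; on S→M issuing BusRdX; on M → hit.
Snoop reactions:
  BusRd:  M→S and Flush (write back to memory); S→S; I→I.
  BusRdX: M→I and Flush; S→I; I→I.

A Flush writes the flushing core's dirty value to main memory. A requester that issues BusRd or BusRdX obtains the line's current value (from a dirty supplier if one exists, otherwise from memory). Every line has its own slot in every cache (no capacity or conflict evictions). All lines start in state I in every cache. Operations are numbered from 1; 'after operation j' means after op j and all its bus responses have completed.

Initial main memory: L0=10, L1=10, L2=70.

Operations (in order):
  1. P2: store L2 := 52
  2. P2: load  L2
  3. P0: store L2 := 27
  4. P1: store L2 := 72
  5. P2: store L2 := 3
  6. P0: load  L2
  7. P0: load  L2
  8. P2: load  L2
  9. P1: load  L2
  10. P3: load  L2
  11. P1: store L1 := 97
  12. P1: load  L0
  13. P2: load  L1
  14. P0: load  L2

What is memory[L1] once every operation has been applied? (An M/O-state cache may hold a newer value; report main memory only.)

step 1: P2: store L2 := 52  ⟶  IIMI  (L2)  txn=BusRdX  M[L2]=70
step 2: P2: load  L2  ⟶  IIMI  (L2)  txn=∅  M[L2]=70
step 3: P0: store L2 := 27  ⟶  MIII  (L2)  txn=BusRdX+Flush  M[L2]=52
step 4: P1: store L2 := 72  ⟶  IMII  (L2)  txn=BusRdX+Flush  M[L2]=27
step 5: P2: store L2 := 3  ⟶  IIMI  (L2)  txn=BusRdX+Flush  M[L2]=72
step 6: P0: load  L2  ⟶  SISI  (L2)  txn=BusRd+Flush  M[L2]=3
step 7: P0: load  L2  ⟶  SISI  (L2)  txn=∅  M[L2]=3
step 8: P2: load  L2  ⟶  SISI  (L2)  txn=∅  M[L2]=3
step 9: P1: load  L2  ⟶  SSSI  (L2)  txn=BusRd  M[L2]=3
step 10: P3: load  L2  ⟶  SSSS  (L2)  txn=BusRd  M[L2]=3
step 11: P1: store L1 := 97  ⟶  IMII  (L1)  txn=BusRdX  M[L1]=10
step 12: P1: load  L0  ⟶  ISII  (L0)  txn=BusRd  M[L0]=10
step 13: P2: load  L1  ⟶  ISSI  (L1)  txn=BusRd+Flush  M[L1]=97
step 14: P0: load  L2  ⟶  SSSS  (L2)  txn=∅  M[L2]=3

memory[L1] = 97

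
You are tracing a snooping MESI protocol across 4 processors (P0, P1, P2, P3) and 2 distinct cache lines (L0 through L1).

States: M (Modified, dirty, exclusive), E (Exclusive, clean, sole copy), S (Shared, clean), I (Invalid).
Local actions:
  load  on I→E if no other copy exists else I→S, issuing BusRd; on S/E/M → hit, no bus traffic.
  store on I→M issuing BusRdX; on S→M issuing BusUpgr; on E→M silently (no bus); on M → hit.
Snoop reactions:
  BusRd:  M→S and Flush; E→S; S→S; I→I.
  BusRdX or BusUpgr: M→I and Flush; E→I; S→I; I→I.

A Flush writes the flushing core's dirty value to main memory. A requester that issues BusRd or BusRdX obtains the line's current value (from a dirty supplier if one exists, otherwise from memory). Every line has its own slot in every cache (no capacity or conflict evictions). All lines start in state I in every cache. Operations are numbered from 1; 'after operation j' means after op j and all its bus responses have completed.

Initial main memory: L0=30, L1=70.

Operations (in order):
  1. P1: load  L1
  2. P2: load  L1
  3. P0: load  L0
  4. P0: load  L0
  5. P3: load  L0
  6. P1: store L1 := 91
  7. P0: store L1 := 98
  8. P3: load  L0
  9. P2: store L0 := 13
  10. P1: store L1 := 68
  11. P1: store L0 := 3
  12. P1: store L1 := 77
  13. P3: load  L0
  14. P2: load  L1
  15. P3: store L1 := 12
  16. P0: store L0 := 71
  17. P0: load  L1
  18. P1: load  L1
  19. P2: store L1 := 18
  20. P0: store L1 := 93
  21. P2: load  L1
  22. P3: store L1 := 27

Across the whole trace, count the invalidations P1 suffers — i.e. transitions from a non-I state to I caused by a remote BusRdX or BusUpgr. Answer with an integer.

[1] P1: load  L1 | P0:I, P1:E(70), P2:I, P3:I | bus: BusRd
[2] P2: load  L1 | P0:I, P1:S(70), P2:S(70), P3:I | bus: BusRd
[3] P0: load  L0 | P0:E(30), P1:I, P2:I, P3:I | bus: BusRd
[4] P0: load  L0 | P0:E(30), P1:I, P2:I, P3:I | bus: none
[5] P3: load  L0 | P0:S(30), P1:I, P2:I, P3:S(30) | bus: BusRd
[6] P1: store L1 := 91 | P0:I, P1:M(91), P2:I, P3:I | bus: BusUpgr
[7] P0: store L1 := 98 | P0:M(98), P1:I, P2:I, P3:I | bus: BusRdX,Flush
[8] P3: load  L0 | P0:S(30), P1:I, P2:I, P3:S(30) | bus: none
[9] P2: store L0 := 13 | P0:I, P1:I, P2:M(13), P3:I | bus: BusRdX
[10] P1: store L1 := 68 | P0:I, P1:M(68), P2:I, P3:I | bus: BusRdX,Flush
[11] P1: store L0 := 3 | P0:I, P1:M(3), P2:I, P3:I | bus: BusRdX,Flush
[12] P1: store L1 := 77 | P0:I, P1:M(77), P2:I, P3:I | bus: none
[13] P3: load  L0 | P0:I, P1:S(3), P2:I, P3:S(3) | bus: BusRd,Flush
[14] P2: load  L1 | P0:I, P1:S(77), P2:S(77), P3:I | bus: BusRd,Flush
[15] P3: store L1 := 12 | P0:I, P1:I, P2:I, P3:M(12) | bus: BusRdX
[16] P0: store L0 := 71 | P0:M(71), P1:I, P2:I, P3:I | bus: BusRdX
[17] P0: load  L1 | P0:S(12), P1:I, P2:I, P3:S(12) | bus: BusRd,Flush
[18] P1: load  L1 | P0:S(12), P1:S(12), P2:I, P3:S(12) | bus: BusRd
[19] P2: store L1 := 18 | P0:I, P1:I, P2:M(18), P3:I | bus: BusRdX
[20] P0: store L1 := 93 | P0:M(93), P1:I, P2:I, P3:I | bus: BusRdX,Flush
[21] P2: load  L1 | P0:S(93), P1:I, P2:S(93), P3:I | bus: BusRd,Flush
[22] P3: store L1 := 27 | P0:I, P1:I, P2:I, P3:M(27) | bus: BusRdX

invalidations = 4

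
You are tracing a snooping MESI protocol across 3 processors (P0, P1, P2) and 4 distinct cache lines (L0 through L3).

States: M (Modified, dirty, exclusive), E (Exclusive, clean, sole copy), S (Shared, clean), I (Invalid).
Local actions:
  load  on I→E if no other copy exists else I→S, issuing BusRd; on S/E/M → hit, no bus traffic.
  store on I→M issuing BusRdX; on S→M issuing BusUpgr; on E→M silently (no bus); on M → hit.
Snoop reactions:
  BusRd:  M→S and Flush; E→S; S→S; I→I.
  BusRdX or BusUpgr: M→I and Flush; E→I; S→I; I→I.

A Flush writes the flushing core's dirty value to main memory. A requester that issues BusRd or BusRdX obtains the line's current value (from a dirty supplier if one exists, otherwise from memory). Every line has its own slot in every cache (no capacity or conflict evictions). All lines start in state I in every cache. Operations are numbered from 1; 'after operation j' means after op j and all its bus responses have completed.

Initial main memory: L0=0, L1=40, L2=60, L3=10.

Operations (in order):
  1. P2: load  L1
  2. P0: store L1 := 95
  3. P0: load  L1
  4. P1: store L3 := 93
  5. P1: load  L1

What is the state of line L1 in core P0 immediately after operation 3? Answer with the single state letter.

state = M

step 1: P2: load  L1  ⟶  IIE  (L1)  txn=BusRd  M[L1]=40
step 2: P0: store L1 := 95  ⟶  MII  (L1)  txn=BusRdX  M[L1]=40
step 3: P0: load  L1  ⟶  MII  (L1)  txn=∅  M[L1]=40
step 4: P1: store L3 := 93  ⟶  IMI  (L3)  txn=BusRdX  M[L3]=10
step 5: P1: load  L1  ⟶  SSI  (L1)  txn=BusRd+Flush  M[L1]=95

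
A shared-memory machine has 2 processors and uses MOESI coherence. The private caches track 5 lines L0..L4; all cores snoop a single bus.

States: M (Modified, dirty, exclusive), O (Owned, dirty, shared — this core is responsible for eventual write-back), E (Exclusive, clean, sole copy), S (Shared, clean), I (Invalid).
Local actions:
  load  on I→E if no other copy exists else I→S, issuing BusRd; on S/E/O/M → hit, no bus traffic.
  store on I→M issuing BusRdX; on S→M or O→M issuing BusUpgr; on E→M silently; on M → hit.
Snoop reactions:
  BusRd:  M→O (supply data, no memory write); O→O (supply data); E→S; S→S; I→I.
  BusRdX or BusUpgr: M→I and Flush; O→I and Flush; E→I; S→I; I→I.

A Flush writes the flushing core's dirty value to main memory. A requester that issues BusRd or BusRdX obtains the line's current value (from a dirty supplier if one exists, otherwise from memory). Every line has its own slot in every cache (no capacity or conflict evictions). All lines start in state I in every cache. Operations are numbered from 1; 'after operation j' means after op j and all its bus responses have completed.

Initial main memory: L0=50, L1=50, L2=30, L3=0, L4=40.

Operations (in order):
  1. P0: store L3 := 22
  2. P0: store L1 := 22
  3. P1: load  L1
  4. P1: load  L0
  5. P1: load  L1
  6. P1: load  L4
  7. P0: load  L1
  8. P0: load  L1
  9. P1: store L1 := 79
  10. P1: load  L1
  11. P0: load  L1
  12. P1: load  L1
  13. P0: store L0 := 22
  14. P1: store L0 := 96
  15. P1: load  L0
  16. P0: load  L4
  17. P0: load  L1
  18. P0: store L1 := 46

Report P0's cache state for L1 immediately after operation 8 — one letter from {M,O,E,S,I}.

state = O

1. P0: store L3 := 22  bus=[BusRdX]  L3: P0=M P1=I  mem[L3]=0
2. P0: store L1 := 22  bus=[BusRdX]  L1: P0=M P1=I  mem[L1]=50
3. P1: load  L1  bus=[BusRd]  L1: P0=O P1=S  mem[L1]=50
4. P1: load  L0  bus=[BusRd]  L0: P0=I P1=E  mem[L0]=50
5. P1: load  L1  bus=[-]  L1: P0=O P1=S  mem[L1]=50
6. P1: load  L4  bus=[BusRd]  L4: P0=I P1=E  mem[L4]=40
7. P0: load  L1  bus=[-]  L1: P0=O P1=S  mem[L1]=50
8. P0: load  L1  bus=[-]  L1: P0=O P1=S  mem[L1]=50
9. P1: store L1 := 79  bus=[BusUpgr,Flush]  L1: P0=I P1=M  mem[L1]=22
10. P1: load  L1  bus=[-]  L1: P0=I P1=M  mem[L1]=22
11. P0: load  L1  bus=[BusRd]  L1: P0=S P1=O  mem[L1]=22
12. P1: load  L1  bus=[-]  L1: P0=S P1=O  mem[L1]=22
13. P0: store L0 := 22  bus=[BusRdX]  L0: P0=M P1=I  mem[L0]=50
14. P1: store L0 := 96  bus=[BusRdX,Flush]  L0: P0=I P1=M  mem[L0]=22
15. P1: load  L0  bus=[-]  L0: P0=I P1=M  mem[L0]=22
16. P0: load  L4  bus=[BusRd]  L4: P0=S P1=S  mem[L4]=40
17. P0: load  L1  bus=[-]  L1: P0=S P1=O  mem[L1]=22
18. P0: store L1 := 46  bus=[BusUpgr,Flush]  L1: P0=M P1=I  mem[L1]=79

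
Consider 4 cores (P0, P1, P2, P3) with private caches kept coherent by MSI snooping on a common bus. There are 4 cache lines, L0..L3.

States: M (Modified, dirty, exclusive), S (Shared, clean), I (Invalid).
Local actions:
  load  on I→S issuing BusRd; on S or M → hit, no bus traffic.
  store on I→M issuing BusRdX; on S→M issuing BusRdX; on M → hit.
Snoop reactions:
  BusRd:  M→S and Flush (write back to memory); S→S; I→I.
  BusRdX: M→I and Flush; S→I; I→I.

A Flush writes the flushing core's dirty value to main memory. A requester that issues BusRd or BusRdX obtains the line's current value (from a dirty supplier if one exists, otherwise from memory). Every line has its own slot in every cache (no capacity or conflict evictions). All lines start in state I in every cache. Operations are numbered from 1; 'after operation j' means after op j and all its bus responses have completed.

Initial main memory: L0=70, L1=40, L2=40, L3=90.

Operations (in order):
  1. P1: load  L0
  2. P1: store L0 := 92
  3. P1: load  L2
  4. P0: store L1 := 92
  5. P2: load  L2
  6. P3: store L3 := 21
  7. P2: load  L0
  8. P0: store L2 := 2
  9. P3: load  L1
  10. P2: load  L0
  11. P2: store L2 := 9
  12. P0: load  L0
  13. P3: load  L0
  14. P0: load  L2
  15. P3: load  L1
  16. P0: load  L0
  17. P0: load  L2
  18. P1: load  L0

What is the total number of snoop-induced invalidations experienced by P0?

  op1 P1: load  L0 → I/S/I/I on L0; bus BusRd; mem=70
  op2 P1: store L0 := 92 → I/M/I/I on L0; bus BusRdX; mem=70
  op3 P1: load  L2 → I/S/I/I on L2; bus BusRd; mem=40
  op4 P0: store L1 := 92 → M/I/I/I on L1; bus BusRdX; mem=40
  op5 P2: load  L2 → I/S/S/I on L2; bus BusRd; mem=40
  op6 P3: store L3 := 21 → I/I/I/M on L3; bus BusRdX; mem=90
  op7 P2: load  L0 → I/S/S/I on L0; bus BusRd Flush; mem=92
  op8 P0: store L2 := 2 → M/I/I/I on L2; bus BusRdX; mem=40
  op9 P3: load  L1 → S/I/I/S on L1; bus BusRd Flush; mem=92
  op10 P2: load  L0 → I/S/S/I on L0; bus (none); mem=92
  op11 P2: store L2 := 9 → I/I/M/I on L2; bus BusRdX Flush; mem=2
  op12 P0: load  L0 → S/S/S/I on L0; bus BusRd; mem=92
  op13 P3: load  L0 → S/S/S/S on L0; bus BusRd; mem=92
  op14 P0: load  L2 → S/I/S/I on L2; bus BusRd Flush; mem=9
  op15 P3: load  L1 → S/I/I/S on L1; bus (none); mem=92
  op16 P0: load  L0 → S/S/S/S on L0; bus (none); mem=92
  op17 P0: load  L2 → S/I/S/I on L2; bus (none); mem=9
  op18 P1: load  L0 → S/S/S/S on L0; bus (none); mem=92

invalidations = 1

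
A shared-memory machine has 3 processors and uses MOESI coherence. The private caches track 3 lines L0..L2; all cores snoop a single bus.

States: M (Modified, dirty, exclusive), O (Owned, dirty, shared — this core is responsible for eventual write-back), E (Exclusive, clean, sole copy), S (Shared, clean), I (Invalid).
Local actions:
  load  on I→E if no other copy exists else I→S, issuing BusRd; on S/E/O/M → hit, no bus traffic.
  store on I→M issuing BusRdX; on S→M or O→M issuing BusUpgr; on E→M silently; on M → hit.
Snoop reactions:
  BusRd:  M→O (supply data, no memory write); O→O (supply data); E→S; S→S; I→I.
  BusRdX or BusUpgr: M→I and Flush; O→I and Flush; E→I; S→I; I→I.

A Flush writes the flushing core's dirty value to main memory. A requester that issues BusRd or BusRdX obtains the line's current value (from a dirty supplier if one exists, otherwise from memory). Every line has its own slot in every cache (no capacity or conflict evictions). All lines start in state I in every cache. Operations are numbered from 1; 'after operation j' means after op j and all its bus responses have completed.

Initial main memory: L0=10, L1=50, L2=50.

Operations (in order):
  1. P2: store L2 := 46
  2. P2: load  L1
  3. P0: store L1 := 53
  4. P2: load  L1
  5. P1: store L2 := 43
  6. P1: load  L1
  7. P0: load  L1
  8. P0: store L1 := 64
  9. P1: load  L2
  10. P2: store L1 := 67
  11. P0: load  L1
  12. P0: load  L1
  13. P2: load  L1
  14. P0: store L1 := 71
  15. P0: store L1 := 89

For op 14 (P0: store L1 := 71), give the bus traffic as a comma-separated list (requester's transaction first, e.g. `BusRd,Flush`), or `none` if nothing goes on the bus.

bus = BusUpgr,Flush

[1] P2: store L2 := 46 | P0:I, P1:I, P2:M(46) | bus: BusRdX
[2] P2: load  L1 | P0:I, P1:I, P2:E(50) | bus: BusRd
[3] P0: store L1 := 53 | P0:M(53), P1:I, P2:I | bus: BusRdX
[4] P2: load  L1 | P0:O(53), P1:I, P2:S(53) | bus: BusRd
[5] P1: store L2 := 43 | P0:I, P1:M(43), P2:I | bus: BusRdX,Flush
[6] P1: load  L1 | P0:O(53), P1:S(53), P2:S(53) | bus: BusRd
[7] P0: load  L1 | P0:O(53), P1:S(53), P2:S(53) | bus: none
[8] P0: store L1 := 64 | P0:M(64), P1:I, P2:I | bus: BusUpgr
[9] P1: load  L2 | P0:I, P1:M(43), P2:I | bus: none
[10] P2: store L1 := 67 | P0:I, P1:I, P2:M(67) | bus: BusRdX,Flush
[11] P0: load  L1 | P0:S(67), P1:I, P2:O(67) | bus: BusRd
[12] P0: load  L1 | P0:S(67), P1:I, P2:O(67) | bus: none
[13] P2: load  L1 | P0:S(67), P1:I, P2:O(67) | bus: none
[14] P0: store L1 := 71 | P0:M(71), P1:I, P2:I | bus: BusUpgr,Flush
[15] P0: store L1 := 89 | P0:M(89), P1:I, P2:I | bus: none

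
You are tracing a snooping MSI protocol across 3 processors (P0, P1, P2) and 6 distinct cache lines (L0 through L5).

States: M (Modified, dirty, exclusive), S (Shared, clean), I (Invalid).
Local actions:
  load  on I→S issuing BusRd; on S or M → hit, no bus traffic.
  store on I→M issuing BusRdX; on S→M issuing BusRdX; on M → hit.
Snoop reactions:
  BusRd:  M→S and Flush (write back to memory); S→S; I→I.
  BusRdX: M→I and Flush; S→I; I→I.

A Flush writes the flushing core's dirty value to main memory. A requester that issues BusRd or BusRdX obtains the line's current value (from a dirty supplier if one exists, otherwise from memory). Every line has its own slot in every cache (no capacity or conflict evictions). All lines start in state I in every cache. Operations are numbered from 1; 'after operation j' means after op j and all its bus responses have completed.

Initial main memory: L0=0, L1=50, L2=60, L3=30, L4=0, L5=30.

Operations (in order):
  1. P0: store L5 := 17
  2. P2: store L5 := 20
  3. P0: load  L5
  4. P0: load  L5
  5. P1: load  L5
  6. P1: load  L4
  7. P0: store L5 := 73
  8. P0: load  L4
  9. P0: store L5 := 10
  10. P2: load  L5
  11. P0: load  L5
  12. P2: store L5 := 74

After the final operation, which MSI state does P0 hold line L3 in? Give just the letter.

state = I

  op1 P0: store L5 := 17 → M/I/I on L5; bus BusRdX; mem=30
  op2 P2: store L5 := 20 → I/I/M on L5; bus BusRdX Flush; mem=17
  op3 P0: load  L5 → S/I/S on L5; bus BusRd Flush; mem=20
  op4 P0: load  L5 → S/I/S on L5; bus (none); mem=20
  op5 P1: load  L5 → S/S/S on L5; bus BusRd; mem=20
  op6 P1: load  L4 → I/S/I on L4; bus BusRd; mem=0
  op7 P0: store L5 := 73 → M/I/I on L5; bus BusRdX; mem=20
  op8 P0: load  L4 → S/S/I on L4; bus BusRd; mem=0
  op9 P0: store L5 := 10 → M/I/I on L5; bus (none); mem=20
  op10 P2: load  L5 → S/I/S on L5; bus BusRd Flush; mem=10
  op11 P0: load  L5 → S/I/S on L5; bus (none); mem=10
  op12 P2: store L5 := 74 → I/I/M on L5; bus BusRdX; mem=10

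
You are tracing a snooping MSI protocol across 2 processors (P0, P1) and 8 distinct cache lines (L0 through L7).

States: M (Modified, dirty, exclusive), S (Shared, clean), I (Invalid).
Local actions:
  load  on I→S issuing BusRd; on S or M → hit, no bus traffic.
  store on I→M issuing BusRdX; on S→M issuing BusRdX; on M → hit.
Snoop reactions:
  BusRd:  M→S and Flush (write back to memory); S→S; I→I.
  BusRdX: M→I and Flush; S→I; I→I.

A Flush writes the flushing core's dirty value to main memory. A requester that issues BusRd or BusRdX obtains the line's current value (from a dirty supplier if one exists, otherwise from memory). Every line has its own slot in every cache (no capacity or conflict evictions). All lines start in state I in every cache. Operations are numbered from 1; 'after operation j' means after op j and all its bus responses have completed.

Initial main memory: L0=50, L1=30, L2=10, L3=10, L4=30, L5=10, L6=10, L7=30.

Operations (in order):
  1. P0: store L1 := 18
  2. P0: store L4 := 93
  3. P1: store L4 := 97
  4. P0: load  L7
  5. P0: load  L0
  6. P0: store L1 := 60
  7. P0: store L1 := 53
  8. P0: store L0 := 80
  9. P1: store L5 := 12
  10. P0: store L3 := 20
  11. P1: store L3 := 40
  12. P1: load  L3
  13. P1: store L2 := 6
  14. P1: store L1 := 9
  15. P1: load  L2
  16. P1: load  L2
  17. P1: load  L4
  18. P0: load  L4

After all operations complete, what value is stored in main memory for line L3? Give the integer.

1. P0: store L1 := 18  bus=[BusRdX]  L1: P0=M P1=I  mem[L1]=30
2. P0: store L4 := 93  bus=[BusRdX]  L4: P0=M P1=I  mem[L4]=30
3. P1: store L4 := 97  bus=[BusRdX,Flush]  L4: P0=I P1=M  mem[L4]=93
4. P0: load  L7  bus=[BusRd]  L7: P0=S P1=I  mem[L7]=30
5. P0: load  L0  bus=[BusRd]  L0: P0=S P1=I  mem[L0]=50
6. P0: store L1 := 60  bus=[-]  L1: P0=M P1=I  mem[L1]=30
7. P0: store L1 := 53  bus=[-]  L1: P0=M P1=I  mem[L1]=30
8. P0: store L0 := 80  bus=[BusRdX]  L0: P0=M P1=I  mem[L0]=50
9. P1: store L5 := 12  bus=[BusRdX]  L5: P0=I P1=M  mem[L5]=10
10. P0: store L3 := 20  bus=[BusRdX]  L3: P0=M P1=I  mem[L3]=10
11. P1: store L3 := 40  bus=[BusRdX,Flush]  L3: P0=I P1=M  mem[L3]=20
12. P1: load  L3  bus=[-]  L3: P0=I P1=M  mem[L3]=20
13. P1: store L2 := 6  bus=[BusRdX]  L2: P0=I P1=M  mem[L2]=10
14. P1: store L1 := 9  bus=[BusRdX,Flush]  L1: P0=I P1=M  mem[L1]=53
15. P1: load  L2  bus=[-]  L2: P0=I P1=M  mem[L2]=10
16. P1: load  L2  bus=[-]  L2: P0=I P1=M  mem[L2]=10
17. P1: load  L4  bus=[-]  L4: P0=I P1=M  mem[L4]=93
18. P0: load  L4  bus=[BusRd,Flush]  L4: P0=S P1=S  mem[L4]=97

memory[L3] = 20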